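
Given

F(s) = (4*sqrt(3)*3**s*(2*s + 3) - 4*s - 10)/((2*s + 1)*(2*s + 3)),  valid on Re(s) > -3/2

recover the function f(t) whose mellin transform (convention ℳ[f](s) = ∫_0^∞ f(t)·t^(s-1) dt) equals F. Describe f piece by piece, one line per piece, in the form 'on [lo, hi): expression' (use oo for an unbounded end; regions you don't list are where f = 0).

on [0, 1): t**(3/2)
on [1, 3): 2*sqrt(t)

linearity at 1 turns ℳ[f](s) into 2 summed integrals
between 0 and 1 the integrand is t**(3/2)·t^(s-1)
on [1, 3): add ∫ 2*sqrt(t)·t^(s-1) dt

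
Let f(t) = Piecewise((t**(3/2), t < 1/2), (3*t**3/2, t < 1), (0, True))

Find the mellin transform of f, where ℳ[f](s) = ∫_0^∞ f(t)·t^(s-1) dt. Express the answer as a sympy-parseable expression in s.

(2**(7/2 - s)*(s + 3) + 48*s + 72 + 3*(-2*s - 3)/2**s)/(16*(s + 3)*(2*s + 3))
  Re(s) > -3/2

summing 2 kernel integrals split by 1/2 yields ℳ[f](s)
∫ over [0, 1/2) of t**(3/2)·t^(s-1) joins the sum
on [1/2, 1): add ∫ 3*t**3/2·t^(s-1) dt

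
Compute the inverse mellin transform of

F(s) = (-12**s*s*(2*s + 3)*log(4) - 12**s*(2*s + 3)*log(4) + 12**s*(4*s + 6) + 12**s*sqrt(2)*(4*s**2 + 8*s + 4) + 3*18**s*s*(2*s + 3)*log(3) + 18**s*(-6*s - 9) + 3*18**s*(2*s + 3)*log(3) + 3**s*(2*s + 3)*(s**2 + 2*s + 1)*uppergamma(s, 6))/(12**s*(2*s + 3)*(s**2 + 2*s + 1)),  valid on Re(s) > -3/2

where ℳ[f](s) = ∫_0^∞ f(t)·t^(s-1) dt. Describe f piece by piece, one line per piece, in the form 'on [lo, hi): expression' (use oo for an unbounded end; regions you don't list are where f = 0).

on [0, 1): 2*sqrt(2)*t**(3/2)
on [1, 3/2): 2*t*log(2*t)
on [3/2, oo): exp(-4*t)

undo the common scale on t: t**(3/2) on [0, 2); t*log(t) on [2, 3); exp(-2*t) on [3, ∞)
cuts at 1, 3/2: linearity sums the 3 kernel integrals
on [0, 1) integrate f = 2*sqrt(2)*t**(3/2) against the kernel
segment 1 to 3/2 holds 2*t*log(2*t); add its integral
∫ over [3/2, ∞) of exp(-4*t)·t^(s-1) joins the sum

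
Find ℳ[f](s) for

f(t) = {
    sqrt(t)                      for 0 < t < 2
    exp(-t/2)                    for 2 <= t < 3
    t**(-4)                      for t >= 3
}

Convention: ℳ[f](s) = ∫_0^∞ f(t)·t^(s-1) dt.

(2**s*(s - 4)*(2*s + 1)*uppergamma(s, 1) - 2**s*(s - 4)*(2*s + 1)*uppergamma(s, 3/2) + 2*2**(s + 1/2)*(s - 4) - 3**s*(2*s + 1)/81)/((s - 4)*(2*s + 1))
  -1/2 < Re(s) < 4

breakpoints 2, 3: one integral from each of the 3 segments
∫ sqrt(t)·t^(s-1) over [0, 2)
[2, 3) adds the kernel integral of exp(-t/2)
piece [3, ∞): integrate t**(-4) against the kernel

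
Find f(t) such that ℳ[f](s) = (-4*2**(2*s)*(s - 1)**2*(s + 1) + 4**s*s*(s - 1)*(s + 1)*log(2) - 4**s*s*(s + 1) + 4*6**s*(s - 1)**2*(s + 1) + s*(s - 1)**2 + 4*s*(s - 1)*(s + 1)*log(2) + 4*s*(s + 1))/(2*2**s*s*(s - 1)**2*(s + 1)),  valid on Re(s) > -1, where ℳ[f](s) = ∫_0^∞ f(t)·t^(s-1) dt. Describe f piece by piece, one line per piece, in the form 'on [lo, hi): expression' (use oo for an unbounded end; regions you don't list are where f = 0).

back out the shared t-power: t**2 on [0, 1/2); log(t) on [1/2, 2); 2*t on [2, 3)
decompose at 1/2, 2; ℳ[f](s) sums the 3 pieces' integrals
the [0, 1/2) slice contributes ∫ t·t^(s-1) dt
[1/2, 2) adds the kernel integral of log(t)/t
segment [2, 3) carries 2; integrate it

on [0, 1/2): t
on [1/2, 2): log(t)/t
on [2, 3): 2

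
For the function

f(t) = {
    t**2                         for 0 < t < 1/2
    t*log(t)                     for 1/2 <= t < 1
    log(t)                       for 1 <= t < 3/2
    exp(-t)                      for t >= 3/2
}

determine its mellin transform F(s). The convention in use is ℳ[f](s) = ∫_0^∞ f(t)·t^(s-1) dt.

linearity at 1/2, 1, 3/2 turns ℳ[f](s) into 4 summed integrals
for t in [0, 1/2): the term is ∫ t**2·t^(s-1)
piece [1/2, 1): integrate t*log(t) against the kernel
∫ log(t)·t^(s-1) over [1, 3/2)
∫ over [3/2, ∞) of exp(-t)·t^(s-1) joins the sum

(4*2**s*s**2*(s + 2)*(s**2 + 2*s + 1)*uppergamma(s, 3/2) - 4*2**s*s**2*(s + 2) + 4*2**s*(s + 2)*(s**2 + 2*s + 1) + 3**s*s*(s + 2)*(-4*log(2) + 4*log(3))*(s**2 + 2*s + 1) - 4*3**s*(s + 2)*(s**2 + 2*s + 1) + s**3*(s + 2)*log(4) + s**2*(s + 2)*log(4) + 2*s**2*(s + 2) + s**2*(s**2 + 2*s + 1))/(4*2**s*s**2*(s + 2)*(s**2 + 2*s + 1))
  Re(s) > -2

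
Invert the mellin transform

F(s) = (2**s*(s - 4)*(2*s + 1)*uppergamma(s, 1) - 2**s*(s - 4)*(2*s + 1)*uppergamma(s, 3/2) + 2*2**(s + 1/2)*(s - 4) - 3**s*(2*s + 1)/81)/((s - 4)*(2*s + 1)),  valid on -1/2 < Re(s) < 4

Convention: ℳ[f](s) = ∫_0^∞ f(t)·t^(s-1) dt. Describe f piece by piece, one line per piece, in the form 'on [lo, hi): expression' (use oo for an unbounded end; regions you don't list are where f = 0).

on [0, 2): sqrt(t)
on [2, 3): exp(-t/2)
on [3, oo): t**(-4)

breakpoints 2, 3: one integral from each of the 3 segments
[0, 2) adds the kernel integral of sqrt(t)
the [2, 3) slice contributes ∫ exp(-t/2)·t^(s-1) dt
on [3, ∞): add ∫ t**(-4)·t^(s-1) dt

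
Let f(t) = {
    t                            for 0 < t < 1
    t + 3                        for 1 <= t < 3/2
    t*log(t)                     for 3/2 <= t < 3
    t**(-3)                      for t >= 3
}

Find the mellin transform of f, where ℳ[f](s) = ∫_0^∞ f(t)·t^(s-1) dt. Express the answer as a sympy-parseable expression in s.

slice at 1, 3/2, 3, transform all 4 pieces, and sum them
∫ over [0, 1) of t·t^(s-1) joins the sum
the [1, 3/2) slice contributes ∫ (t + 3)·t^(s-1) dt
∫ t*log(t)·t^(s-1) over [3/2, 3)
over [3, ∞), the kernel integral of t**(-3) enters the sum

(-162*2**s*s*(s - 3)*(s**2 + 2*s + 1) - 162*2**s*(s - 3)*(s**2 + 2*s + 1) - 81*3**s*s**2*(s - 3)*(s + 1)*log(3) + 81*3**s*s**2*(s - 3)*(s + 1)*log(2) - 81*3**s*s*(s - 3)*(s + 1)*log(3) + 81*3**s*s*(s - 3)*(s + 1)*log(2) + 81*3**s*s*(s - 3)*(s + 1) + 243*3**s*s*(s - 3)*(s**2 + 2*s + 1) + 162*3**s*(s - 3)*(s**2 + 2*s + 1) + 162*6**s*s**2*(s - 3)*(s + 1)*log(3) - 162*6**s*s*(s - 3)*(s + 1) + 162*6**s*s*(s - 3)*(s + 1)*log(3) - 2*6**s*s*(s + 1)*(s**2 + 2*s + 1))/(54*2**s*s*(s - 3)*(s + 1)*(s**2 + 2*s + 1))
  -1 < Re(s) < 3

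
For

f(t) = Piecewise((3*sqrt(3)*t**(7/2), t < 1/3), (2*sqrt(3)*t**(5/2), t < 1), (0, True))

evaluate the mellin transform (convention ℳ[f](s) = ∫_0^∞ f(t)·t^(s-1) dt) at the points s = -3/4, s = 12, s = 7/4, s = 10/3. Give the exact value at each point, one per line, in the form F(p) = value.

back out the shared t-power: 3*sqrt(3)*t**(3/2) on [0, 1/3); 2*sqrt(3)*sqrt(t) on [1/3, 1)
the common scale on t comes off first: t**(3/2) on [0, 1); 2*sqrt(t) on [1, 3)
treat the 2 regions marked off by 1/3 separately and sum
segment 0 to 1/3 holds 3*sqrt(3)*t**(7/2); add its integral
[1/3, 1) adds the kernel integral of 2*sqrt(3)*t**(5/2)

F(-3/4) = -20*3**(3/4)/231 + 8*sqrt(3)/7
F(12) = -22/1433296377 + 4*sqrt(3)/29
F(7/4) = -100*3**(1/4)/28917 + 8*sqrt(3)/17
F(10/3) = -94*3**(2/3)/348705 + 12*sqrt(3)/35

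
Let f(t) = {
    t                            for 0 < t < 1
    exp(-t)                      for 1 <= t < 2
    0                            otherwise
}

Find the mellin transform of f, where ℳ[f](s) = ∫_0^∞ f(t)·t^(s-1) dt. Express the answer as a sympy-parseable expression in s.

((s + 1)*uppergamma(s, 1) - (s + 1)*uppergamma(s, 2) + 1)/(s + 1)
  Re(s) > -1

breakpoints 1: one integral from each of the 2 segments
for t in [0, 1): the term is ∫ t·t^(s-1)
the [1, 2) slice contributes ∫ exp(-t)·t^(s-1) dt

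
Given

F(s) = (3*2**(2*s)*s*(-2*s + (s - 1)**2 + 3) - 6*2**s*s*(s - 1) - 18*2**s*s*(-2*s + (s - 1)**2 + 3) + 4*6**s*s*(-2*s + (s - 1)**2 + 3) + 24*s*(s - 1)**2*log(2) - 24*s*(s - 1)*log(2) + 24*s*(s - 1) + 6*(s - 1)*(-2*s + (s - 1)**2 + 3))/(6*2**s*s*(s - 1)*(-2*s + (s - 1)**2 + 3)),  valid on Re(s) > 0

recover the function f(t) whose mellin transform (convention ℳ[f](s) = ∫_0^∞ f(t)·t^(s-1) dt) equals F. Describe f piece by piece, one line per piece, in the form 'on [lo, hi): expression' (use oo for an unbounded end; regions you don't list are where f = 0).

reversing the shared t-power: t on [0, 1/2); log(t)/t on [1/2, 1); 3 on [1, 2); …
summing 4 kernel integrals split by 1/2, 1, 2 yields ℳ[f](s)
on [0, 1/2): add ∫ 1·t^(s-1) dt
piece [1/2, 1): integrate log(t)/t**2 against the kernel
between 1 and 2 the integrand is 3/t·t^(s-1)
over [2, 3), the kernel integral of 2/t enters the sum

on [0, 1/2): 1
on [1/2, 1): log(t)/t**2
on [1, 2): 3/t
on [2, 3): 2/t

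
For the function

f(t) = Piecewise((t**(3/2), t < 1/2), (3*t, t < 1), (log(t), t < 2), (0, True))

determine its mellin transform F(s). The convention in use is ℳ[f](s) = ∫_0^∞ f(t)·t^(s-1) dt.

decompose at 1/2, 1; ℳ[f](s) sums the 3 pieces' integrals
segment [0, 1/2) carries t**(3/2); integrate it
piece [1/2, 1): integrate 3*t against the kernel
∫ over [1, 2) of log(t)·t^(s-1) joins the sum

(-2*2**(2*s)*(s + 1)*(2*s + 3) + 6*2**s*s**2*(2*s + 3) + 2*2**s*(s + 1)*(2*s + 3) + 4**s*s*(s + 1)*(2*s + 3)*log(4) + sqrt(2)*s**2*(s + 1) - 3*s**2*(2*s + 3))/(2*2**s*s**2*(s + 1)*(2*s + 3))
  Re(s) > -3/2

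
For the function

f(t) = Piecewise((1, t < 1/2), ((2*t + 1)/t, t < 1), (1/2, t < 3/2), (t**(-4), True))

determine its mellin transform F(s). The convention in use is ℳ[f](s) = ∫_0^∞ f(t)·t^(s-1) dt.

(405*2**s*s**2 - 1863*2**s*s + 972*2**s + 49*3**s*s**2 - 373*3**s*s + 324*3**s - 486*s**2 + 2106*s - 648)/(162*2**s*s*(s**2 - 5*s + 4))
  0 < Re(s) < 4

back out the shared t-power: t on [0, 1/2); 2*t + 1 on [1/2, 1); t/2 on [1, 3/2); …
the 4 pieces separated at 1/2, 1, 3/2 each add one integral
piece [0, 1/2): integrate 1 against the kernel
∫ over [1/2, 1) of (2*t + 1)/t·t^(s-1) joins the sum
piece [1, 3/2): integrate 1/2 against the kernel
between 3/2 and ∞ the integrand is t**(-4)·t^(s-1)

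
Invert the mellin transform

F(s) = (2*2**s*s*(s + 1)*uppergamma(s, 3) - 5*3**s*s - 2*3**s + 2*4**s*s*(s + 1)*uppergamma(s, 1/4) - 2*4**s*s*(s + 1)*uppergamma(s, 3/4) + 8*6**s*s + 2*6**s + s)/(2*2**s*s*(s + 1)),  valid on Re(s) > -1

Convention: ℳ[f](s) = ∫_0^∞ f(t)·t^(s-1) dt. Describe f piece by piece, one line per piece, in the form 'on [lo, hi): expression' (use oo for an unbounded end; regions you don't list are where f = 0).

on [0, 1/2): t
on [1/2, 3/2): exp(-t/2)
on [3/2, 3): t + 1
on [3, oo): exp(-t)

f breaks at 1/2, 3/2, 3 into 4 integrals to sum
on [0, 1/2): add ∫ t·t^(s-1) dt
the [1/2, 3/2) slice contributes ∫ exp(-t/2)·t^(s-1) dt
on [3/2, 3): add ∫ (t + 1)·t^(s-1) dt
segment 3 to ∞ holds exp(-t); add its integral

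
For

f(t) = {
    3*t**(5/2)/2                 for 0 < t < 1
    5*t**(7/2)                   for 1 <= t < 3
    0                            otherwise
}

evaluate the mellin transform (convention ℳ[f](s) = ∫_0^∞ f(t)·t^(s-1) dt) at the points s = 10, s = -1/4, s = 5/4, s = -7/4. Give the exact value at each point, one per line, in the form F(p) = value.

split f at 1: ℳ[f](s) collects 2 kernel integrals
on [0, 1) integrate f = 3*t**(5/2)/2 against the kernel
segment [1, 3) carries 5*t**(7/2); integrate it

F(10) = -169/675 + 590490*sqrt(3)
F(-1/4) = -34/39 + 540*3**(1/4)/13
F(5/4) = -62/95 + 1620*3**(3/4)/19
F(-7/4) = -6/7 + 60*3**(3/4)/7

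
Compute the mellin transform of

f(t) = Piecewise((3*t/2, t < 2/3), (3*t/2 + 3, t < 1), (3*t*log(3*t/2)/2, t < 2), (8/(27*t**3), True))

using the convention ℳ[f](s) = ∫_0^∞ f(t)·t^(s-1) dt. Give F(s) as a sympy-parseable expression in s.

invert the common scale on t to get t on [0, 1); t + 3 on [1, 3/2); t*log(t) on [3/2, 3); …
split f at 2/3, 1, 2: ℳ[f](s) collects 4 kernel integrals
∫ 3*t/2·t^(s-1) over [0, 2/3)
on [2/3, 1) integrate f = (3*t/2 + 3) against the kernel
segment 1 to 2 holds 3*t*log(3*t/2)/2; add its integral
segment [2, ∞) carries 8/(27*t**3); integrate it

(-162*2**s*s*(s - 3)*(s**2 + 2*s + 1) - 162*2**s*(s - 3)*(s**2 + 2*s + 1) - 81*3**s*s**2*(s - 3)*(s + 1)*log(3) + 81*3**s*s**2*(s - 3)*(s + 1)*log(2) - 81*3**s*s*(s - 3)*(s + 1)*log(3) + 81*3**s*s*(s - 3)*(s + 1)*log(2) + 81*3**s*s*(s - 3)*(s + 1) + 243*3**s*s*(s - 3)*(s**2 + 2*s + 1) + 162*3**s*(s - 3)*(s**2 + 2*s + 1) + 162*6**s*s**2*(s - 3)*(s + 1)*log(3) - 162*6**s*s*(s - 3)*(s + 1) + 162*6**s*s*(s - 3)*(s + 1)*log(3) - 2*6**s*s*(s + 1)*(s**2 + 2*s + 1))/(54*3**s*s*(s - 3)*(s + 1)*(s**2 + 2*s + 1))
  -1 < Re(s) < 3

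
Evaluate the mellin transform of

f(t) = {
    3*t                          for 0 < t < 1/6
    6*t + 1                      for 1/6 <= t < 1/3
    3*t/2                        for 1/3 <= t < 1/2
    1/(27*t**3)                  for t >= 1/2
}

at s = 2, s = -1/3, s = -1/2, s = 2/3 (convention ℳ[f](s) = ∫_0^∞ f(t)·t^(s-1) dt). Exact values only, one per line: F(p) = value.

F(2) = 11/48
F(-1/3) = 6**(1/3)*(-405*2**(2/3) + 437*3**(2/3) + 2430)/1080
F(-1/2) = sqrt(3) + 599*sqrt(2)/378 + sqrt(6)
F(2/3) = 6**(1/3)*(-2268 + 727*3**(2/3) + 3024*2**(2/3))/7560

invert the common scale on t to get t on [0, 1/2); 2*t + 1 on [1/2, 1); t/2 on [1, 3/2); …
treat the 4 regions marked off by 1/6, 1/3, 1/2 separately and sum
on [0, 1/6) integrate f = 3*t against the kernel
segment 1/6 to 1/3 holds (6*t + 1); add its integral
segment 1/3 to 1/2 holds 3*t/2; add its integral
segment [1/2, ∞) carries 1/(27*t**3); integrate it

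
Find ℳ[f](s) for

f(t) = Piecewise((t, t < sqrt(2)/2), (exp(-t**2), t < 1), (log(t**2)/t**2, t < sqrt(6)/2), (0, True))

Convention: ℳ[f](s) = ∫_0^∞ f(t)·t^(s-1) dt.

remove the power substitution first: sqrt(t) on [0, 1/2); exp(-t) on [1/2, 1); log(t)/t on [1, 3/2)
f breaks at sqrt(2)/2, 1 into 3 integrals to sum
segment [0, sqrt(2)/2) carries t; integrate it
piece [sqrt(2)/2, 1): integrate exp(-t**2) against the kernel
∫ log(t**2)/t**2·t^(s-1) over [1, sqrt(6)/2)

(sqrt(2)/2)**s*(3*2**(s/2)*(s + 1)*(s**2 - 4*s + 4)*uppergamma(s/2, 1/2) - 3*2**(s/2)*(s + 1)*(s**2 - 4*s + 4)*uppergamma(s/2, 1) + 12*2**(s/2)*(s + 1) + 3**(s/2)*s*(s + 1)*(-4*log(2) + 4*log(3)) - 8*3**(s/2)*(s + 1) + 3**(s/2)*(s + 1)*(-8*log(3) + 8*log(2)) + 3*sqrt(2)*(s**2 - 4*s + 4))/(6*(s + 1)*(s**2 - 4*s + 4))
  Re(s) > -1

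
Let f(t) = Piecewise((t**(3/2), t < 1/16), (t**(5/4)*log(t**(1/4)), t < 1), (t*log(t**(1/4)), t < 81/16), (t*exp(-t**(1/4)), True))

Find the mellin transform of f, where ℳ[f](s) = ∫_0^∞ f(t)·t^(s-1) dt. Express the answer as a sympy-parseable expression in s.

reversing the shared t-power: sqrt(t) on [0, 1/16); t**(1/4)*log(t**(1/4)) on [1/16, 1); log(t**(1/4)) on [1, 81/16); …
back out the power substitution: t on [0, 1/4); sqrt(t)*log(sqrt(t)) on [1/4, 1); log(sqrt(t)) on [1, 9/4); …
undo the power substitution: t**2 on [0, 1/2); t*log(t) on [1/2, 1); log(t) on [1, 3/2); …
the 4 pieces separated at 1/16, 1, 81/16 each add one integral
∫ over [0, 1/16) of t**(3/2)·t^(s-1) joins the sum
on [1/16, 1) integrate f = t**(5/4)*log(t**(1/4)) against the kernel
∫ over [1, 81/16) of t*log(t**(1/4))·t^(s-1) joins the sum
for t in [81/16, ∞): the term is ∫ t*exp(-t**(1/4))·t^(s-1)

2**(-4*s - 4)*(64*2**(4*s + 4)*(s + 1)**2*(4*s + 6)*(8*s + 16*(s + 1)**2 + 9)*uppergamma(4*s + 4, 3/2) - 64*2**(4*s + 4)*(s + 1)**2*(4*s + 6) + 4*2**(4*s + 4)*(4*s + 6)*(8*s + 16*(s + 1)**2 + 9) - 16*3**(4*s + 4)*(s + 1)*(4*s + 6)*(8*s + 16*(s + 1)**2 + 9)*log(2) + 16*3**(4*s + 4)*(s + 1)*(4*s + 6)*(8*s + 16*(s + 1)**2 + 9)*log(3) - 4*3**(4*s + 4)*(4*s + 6)*(8*s + 16*(s + 1)**2 + 9) + 128*(s + 1)**3*(4*s + 6)*log(2) + 32*(s + 1)**2*(4*s + 6)*log(2) + 32*(s + 1)**2*(4*s + 6) + 16*(s + 1)**2*(8*s + 16*(s + 1)**2 + 9))/(16*(s + 1)**2*(4*s + 6)*(8*s + 16*(s + 1)**2 + 9))
  Re(s) > -3/2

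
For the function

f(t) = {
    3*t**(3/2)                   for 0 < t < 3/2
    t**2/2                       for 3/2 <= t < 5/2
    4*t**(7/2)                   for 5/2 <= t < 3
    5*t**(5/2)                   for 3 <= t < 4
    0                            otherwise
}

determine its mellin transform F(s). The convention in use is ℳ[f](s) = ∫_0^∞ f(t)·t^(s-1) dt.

(-20*3**(s + 5/2)*(s + 2)*(2*s + 3)*(2*s + 7) + 16*3**(s + 7/2)*(s + 2)*(2*s + 3)*(2*s + 5) + 12*(3/2)**(s + 3/2)*(s + 2)*(2*s + 5)*(2*s + 7) - (3/2)**(s + 2)*(2*s + 3)*(2*s + 5)*(2*s + 7) + 20*4**(s + 5/2)*(s + 2)*(2*s + 3)*(2*s + 7) + (5/2)**(s + 2)*(2*s + 3)*(2*s + 5)*(2*s + 7) - 16*(5/2)**(s + 7/2)*(s + 2)*(2*s + 3)*(2*s + 5))/(2*(s + 2)*(2*s + 3)*(2*s + 5)*(2*s + 7))
  Re(s) > -3/2

along the cuts 3/2, 5/2, 3, ℳ[f](s) splits into 4 integrals
piece [0, 3/2): integrate 3*t**(3/2) against the kernel
∫ t**2/2·t^(s-1) over [3/2, 5/2)
over [5/2, 3), the kernel integral of 4*t**(7/2) enters the sum
piece [3, 4): integrate 5*t**(5/2) against the kernel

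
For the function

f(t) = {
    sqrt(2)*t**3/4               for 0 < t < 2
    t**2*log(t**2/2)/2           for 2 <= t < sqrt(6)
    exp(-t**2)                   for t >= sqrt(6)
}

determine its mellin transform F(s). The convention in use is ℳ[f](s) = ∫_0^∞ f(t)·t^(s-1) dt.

invert the common scale on t to get 2*sqrt(2)*t**3 on [0, 1); 2*t**2*log(2*t**2) on [1, sqrt(6)/2); exp(-4*t**2) on [sqrt(6)/2, ∞)
remove the power substitution first: 2*sqrt(2)*t**(3/2) on [0, 1); 2*t*log(2*t) on [1, 3/2); exp(-4*t) on [3/2, ∞)
undo the common scale on t: t**(3/2) on [0, 2); t*log(t) on [2, 3); exp(-2*t) on [3, ∞)
along the cuts 2, sqrt(6), ℳ[f](s) splits into 3 integrals
segment 0 to 2 holds sqrt(2)*t**3/4; add its integral
segment [2, sqrt(6)) carries t**2*log(t**2/2)/2; integrate it
∫ over [sqrt(6), ∞) of exp(-t**2)·t^(s-1) joins the sum

2**s*(-12**(s/2)*s*(s + 3)*log(2) - 2*12**(s/2)*(s + 3)*log(2) + 2*12**(s/2)*(s + 3) + 4*12**(s/2)*sqrt(2)*(s**2/4 + s + 1) + 3*18**(s/2)*s*(s + 3)*log(3)/2 - 3*18**(s/2)*(s + 3) + 3*18**(s/2)*(s + 3)*log(3) + 3**(s/2)*(s + 3)*(s**2/4 + s + 1)*uppergamma(s/2, 6))/(2*12**(s/2)*(s + 3)*(s**2/4 + s + 1))
  Re(s) > -3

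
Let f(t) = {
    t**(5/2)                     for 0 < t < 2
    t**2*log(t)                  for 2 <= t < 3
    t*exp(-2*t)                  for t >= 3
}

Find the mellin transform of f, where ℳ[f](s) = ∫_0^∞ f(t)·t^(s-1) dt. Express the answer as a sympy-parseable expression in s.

the shared t-power comes off first: t**(3/2) on [0, 2); t*log(t) on [2, 3); exp(-2*t) on [3, ∞)
the 3 pieces separated at 2, 3 each add one integral
∫ over [0, 2) of t**(5/2)·t^(s-1) joins the sum
between 2 and 3 the integrand is t**2*log(t)·t^(s-1)
piece [3, ∞): integrate t*exp(-2*t) against the kernel

(-8*12**s*(s + 1)*(2*s + 5)*log(2) - 8*12**s*(2*s + 5)*log(2) + 8*12**s*(2*s + 5) + 16*12**s*sqrt(2)*(2*s + (s + 1)**2 + 3) + 18*18**s*(s + 1)*(2*s + 5)*log(3) - 18*18**s*(2*s + 5) + 18*18**s*(2*s + 5)*log(3) + 3**s*(2*s + 5)*(2*s + (s + 1)**2 + 3)*uppergamma(s + 1, 6))/(2*6**s*(2*s + 5)*(2*s + (s + 1)**2 + 3))
  Re(s) > -5/2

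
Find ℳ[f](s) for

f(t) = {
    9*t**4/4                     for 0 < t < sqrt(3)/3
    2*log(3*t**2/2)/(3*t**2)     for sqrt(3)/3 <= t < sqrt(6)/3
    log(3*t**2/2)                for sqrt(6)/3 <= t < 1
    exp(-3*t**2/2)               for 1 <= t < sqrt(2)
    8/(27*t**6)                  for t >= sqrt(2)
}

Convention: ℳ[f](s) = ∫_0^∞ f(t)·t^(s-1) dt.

(27*2**(s/2)*s**2*(s/2 - 3)*(s/2 + 2)*(s**2/4 - s + 1)*uppergamma(s/2, 3/2) - 27*2**(s/2)*s**2*(s/2 - 3)*(s/2 + 2)*(s**2/4 - s + 1)*uppergamma(s/2, 3) - 27*2**(s/2)*s**2*(s/2 - 3)*(s/2 + 2) + 108*2**(s/2)*(s/2 - 3)*(s/2 + 2)*(s**2/4 - s + 1) - 54*3**(s/2)*s*(s/2 - 3)*(s/2 + 2)*(s**2/4 - s + 1)*log(2) + 54*3**(s/2)*s*(s/2 - 3)*(s/2 + 2)*(s**2/4 - s + 1)*log(3) - 108*3**(s/2)*(s/2 - 3)*(s/2 + 2)*(s**2/4 - s + 1) - 6**(s/2)*s**2*(s/2 + 2)*(s**2/4 - s + 1) + 27*s**3*(s/2 - 3)*(s/2 + 2)*log(2) - 54*s**2*(s/2 - 3)*(s/2 + 2)*log(2) + 54*s**2*(s/2 - 3)*(s/2 + 2) + 27*s**2*(s/2 - 3)*(s**2/4 - s + 1)/4)/(54*3**(s/2)*s**2*(s/2 - 3)*(s/2 + 2)*(s**2/4 - s + 1))
  -4 < Re(s) < 6

reversing the power substitution: 9*t**2/4 on [0, 1/3); 2*log(3*t/2)/(3*t) on [1/3, 2/3); log(3*t/2) on [2/3, 1); …
reversing the common scale on t: t**2 on [0, 1/2); log(t)/t on [1/2, 1); log(t) on [1, 3/2); …
slice at sqrt(3)/3, sqrt(6)/3, 1, sqrt(2), transform all 5 pieces, and sum them
between 0 and sqrt(3)/3 the integrand is 9*t**4/4·t^(s-1)
between sqrt(3)/3 and sqrt(6)/3 the integrand is 2*log(3*t**2/2)/(3*t**2)·t^(s-1)
∫ log(3*t**2/2)·t^(s-1) over [sqrt(6)/3, 1)
[1, sqrt(2)) adds the kernel integral of exp(-3*t**2/2)
between sqrt(2) and ∞ the integrand is 8/(27*t**6)·t^(s-1)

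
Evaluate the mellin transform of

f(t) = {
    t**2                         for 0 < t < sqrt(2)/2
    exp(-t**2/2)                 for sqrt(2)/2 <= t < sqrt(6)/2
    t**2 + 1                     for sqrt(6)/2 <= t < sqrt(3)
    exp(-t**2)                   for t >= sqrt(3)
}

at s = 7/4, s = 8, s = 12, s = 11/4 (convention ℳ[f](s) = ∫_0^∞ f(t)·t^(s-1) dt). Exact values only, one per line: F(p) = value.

F(7/4) = 2**(1/8)*(-204*3**(7/8) - 210*2**(3/4)*uppergamma(7/8, 3/4) + 105*2**(7/8)*uppergamma(7/8, 3) + 28 + 210*2**(3/4)*uppergamma(7/8, 1/4) + 288*6**(7/8))/420
F(8) = -807*exp(-3/4)/8 + 39*exp(-3) + 21143/640 + 493*exp(-1/4)/8
F(12) = -260103*exp(-3/4)/32 + 1104*exp(-3) + 384913/1792 + 157781*exp(-1/4)/32
F(11/4) = -213*2**(5/8)*3**(3/8)/418 - 2**(3/8)*uppergamma(11/8, 3/4) + 2**(5/8)/38 + uppergamma(11/8, 3)/2 + 2**(3/8)*uppergamma(11/8, 1/4) + 624*3**(3/8)/209

undo the power substitution: t on [0, 1/2); exp(-t/2) on [1/2, 3/2); t + 1 on [3/2, 3); …
slice at sqrt(2)/2, sqrt(6)/2, sqrt(3), transform all 4 pieces, and sum them
between 0 and sqrt(2)/2 the integrand is t**2·t^(s-1)
∫ over [sqrt(2)/2, sqrt(6)/2) of exp(-t**2/2)·t^(s-1) joins the sum
on [sqrt(6)/2, sqrt(3)) integrate f = (t**2 + 1) against the kernel
∫ over [sqrt(3), ∞) of exp(-t**2)·t^(s-1) joins the sum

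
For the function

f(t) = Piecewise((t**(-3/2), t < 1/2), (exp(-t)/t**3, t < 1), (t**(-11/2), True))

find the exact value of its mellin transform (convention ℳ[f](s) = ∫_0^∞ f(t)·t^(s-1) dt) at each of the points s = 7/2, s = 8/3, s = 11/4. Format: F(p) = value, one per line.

F(7/2) = -sqrt(pi)*erfc(1) + sqrt(pi)*erfc(sqrt(2)/2) + 5/8
F(8/3) = -uppergamma(-1/3, 1) + 6/17 + 3*2**(5/6)/14 + uppergamma(-1/3, 1/2)
F(11/4) = -uppergamma(-1/4, 1) + 2**(3/4)/5 + 4/11 + uppergamma(-1/4, 1/2)

undo the shared t-power: 1/sqrt(t) on [0, 1/2); exp(-t)/t**2 on [1/2, 1); t**(-9/2) on [1, ∞)
reversing the shared t-power: sqrt(t) on [0, 1/2); exp(-t)/t on [1/2, 1); t**(-7/2) on [1, ∞)
reversing the shared t-power: t**(3/2) on [0, 1/2); exp(-t) on [1/2, 1); t**(-5/2) on [1, ∞)
treat the 3 regions marked off by 1/2, 1 separately and sum
the [0, 1/2) slice contributes ∫ t**(-3/2)·t^(s-1) dt
on [1/2, 1) integrate f = exp(-t)/t**3 against the kernel
on [1, ∞) integrate f = t**(-11/2) against the kernel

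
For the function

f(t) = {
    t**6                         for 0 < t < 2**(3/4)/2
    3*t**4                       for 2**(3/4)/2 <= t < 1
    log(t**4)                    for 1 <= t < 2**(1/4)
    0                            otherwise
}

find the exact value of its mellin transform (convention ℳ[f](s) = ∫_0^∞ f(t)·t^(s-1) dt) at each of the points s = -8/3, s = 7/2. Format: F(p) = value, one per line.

undo the power substitution: t**3 on [0, sqrt(2)/2); 3*t**2 on [sqrt(2)/2, 1); log(t**2) on [1, sqrt(2))
the power substitution comes off first: t**(3/2) on [0, 1/2); 3*t on [1/2, 1); log(t) on [1, 2)
slice at 2**(3/4)/2, 1, transform all 3 pieces, and sum them
the [0, 2**(3/4)/2) slice contributes ∫ t**6·t^(s-1) dt
on [2**(3/4)/2, 1) integrate f = 3*t**4 against the kernel
∫ over [1, 2**(1/4)) of log(t**4)·t^(s-1) joins the sum

F(-8/3) = -9*2**(2/3)/8 - 9*2**(1/3)/32 - 3*2**(1/3)*log(2)/16 + 3*2**(1/6)/20 + 45/16
F(7/2) = -16*2**(7/8)/49 - 2**(1/8)/10 + 2**(5/8)/76 + 2*2**(7/8)*log(2)/7 + 178/245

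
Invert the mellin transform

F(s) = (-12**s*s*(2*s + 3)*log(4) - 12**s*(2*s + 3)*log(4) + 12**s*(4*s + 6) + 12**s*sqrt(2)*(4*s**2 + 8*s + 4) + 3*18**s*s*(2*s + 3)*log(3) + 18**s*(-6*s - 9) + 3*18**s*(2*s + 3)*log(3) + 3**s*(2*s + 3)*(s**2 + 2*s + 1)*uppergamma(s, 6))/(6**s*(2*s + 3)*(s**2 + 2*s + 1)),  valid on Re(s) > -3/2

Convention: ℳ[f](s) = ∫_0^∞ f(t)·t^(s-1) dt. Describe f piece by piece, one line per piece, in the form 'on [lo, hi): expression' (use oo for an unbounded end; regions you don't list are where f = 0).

on [0, 2): t**(3/2)
on [2, 3): t*log(t)
on [3, oo): exp(-2*t)

f breaks at 2, 3 into 3 integrals to sum
segment [0, 2) carries t**(3/2); integrate it
segment [2, 3) carries t*log(t); integrate it
for t in [3, ∞): the term is ∫ exp(-2*t)·t^(s-1)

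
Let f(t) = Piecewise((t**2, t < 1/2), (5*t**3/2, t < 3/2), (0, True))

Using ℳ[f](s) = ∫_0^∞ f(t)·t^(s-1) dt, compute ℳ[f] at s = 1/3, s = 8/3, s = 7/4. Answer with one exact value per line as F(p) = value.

the 2 pieces separated at 1/2 each add one integral
[0, 1/2) adds the kernel integral of t**2
on [1/2, 3/2): add ∫ 5*t**3/2·t^(s-1) dt

F(1/3) = 3*2**(2/3)*(1 + 189*3**(1/3))/448
F(8/3) = 3*2**(1/3)*(-1 + 8505*3**(2/3))/15232
F(7/4) = 2**(1/4)*(1 + 6075*3**(3/4))/4560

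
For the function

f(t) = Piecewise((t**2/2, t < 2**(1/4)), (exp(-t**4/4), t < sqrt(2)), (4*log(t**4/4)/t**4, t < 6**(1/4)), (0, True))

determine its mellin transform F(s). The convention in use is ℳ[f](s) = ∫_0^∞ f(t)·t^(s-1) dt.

back out the power substitution: t/2 on [0, sqrt(2)); exp(-t**2/4) on [sqrt(2), 2); 4*log(t**2/4)/t**2 on [2, sqrt(6))
invert the common scale on t to get t on [0, sqrt(2)/2); exp(-t**2) on [sqrt(2)/2, 1); log(t**2)/t**2 on [1, sqrt(6)/2)
back out the power substitution: sqrt(t) on [0, 1/2); exp(-t) on [1/2, 1); log(t)/t on [1, 3/2)
summing 3 kernel integrals split by 2**(1/4), sqrt(2) yields ℳ[f](s)
[0, 2**(1/4)) adds the kernel integral of t**2/2
on [2**(1/4), sqrt(2)): add ∫ exp(-t**4/4)·t^(s-1) dt
the [sqrt(2), 6**(1/4)) slice contributes ∫ 4*log(t**4/4)/t**4·t^(s-1) dt

2**(s/4)*(3*2**(s/4)*(s + 2)*(s**2 - 8*s + 16)*uppergamma(s/4, 1/2) - 3*2**(s/4)*(s + 2)*(s**2 - 8*s + 16)*uppergamma(s/4, 1) + 48*2**(s/4)*(s + 2) + 3**(s/4)*s*(s + 2)*(-8*log(2) + 8*log(3)) - 32*3**(s/4)*(s + 2) + 3**(s/4)*(s + 2)*(-32*log(3) + 32*log(2)) + 6*sqrt(2)*(s**2 - 8*s + 16))/(12*(s + 2)*(s**2 - 8*s + 16))
  Re(s) > -2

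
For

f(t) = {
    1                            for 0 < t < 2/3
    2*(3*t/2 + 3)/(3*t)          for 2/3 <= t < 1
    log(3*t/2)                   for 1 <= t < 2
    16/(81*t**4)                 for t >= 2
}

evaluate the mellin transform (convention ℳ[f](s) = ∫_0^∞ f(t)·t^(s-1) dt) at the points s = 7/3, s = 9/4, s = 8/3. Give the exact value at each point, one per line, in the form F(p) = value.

remove the common scale on t first: 1 on [0, 1); (t + 3)/t on [1, 3/2); log(t) on [3/2, 3); …
the shared t-power comes off first: t on [0, 1); t + 3 on [1, 3/2); t*log(t) on [3/2, 3); …
along the cuts 2/3, 1, 2, ℳ[f](s) splits into 4 integrals
the [0, 2/3) slice contributes ∫ 1·t^(s-1) dt
∫ 2*(3*t/2 + 3)/(3*t)·t^(s-1) over [2/3, 1)
segment [1, 2) carries log(3*t/2); integrate it
∫ 16/(81*t**4)·t^(s-1) over [2, ∞)

F(7/3) = -4664*2**(1/3)/6615 - 2**(1/3)*3**(2/3)/3 - 3*log(3)/7 + 3*log(2)/7 + 207/98 + 12*2**(1/3)*log(3)/7
F(9/4) = -16*2**(1/4)*3**(3/4)/45 - 16*2**(1/4)/21 - 4*log(3)/9 + 4*log(2)/9 + 908/405 + 16*2**(1/4)*log(3)/9
F(8/3) = -227*2**(2/3)/432 - 4*2**(2/3)*3**(1/3)/15 - 3*log(3)/8 + 3*log(2)/8 + 549/320 + 3*2**(2/3)*log(3)/2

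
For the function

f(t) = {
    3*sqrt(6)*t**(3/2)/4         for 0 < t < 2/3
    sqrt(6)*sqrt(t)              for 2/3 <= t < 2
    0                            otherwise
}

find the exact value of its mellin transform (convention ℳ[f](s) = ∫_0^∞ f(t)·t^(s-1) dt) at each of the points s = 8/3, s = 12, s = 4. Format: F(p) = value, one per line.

remove the common scale on t first: t**(3/2) on [0, 1); 2*sqrt(t) on [1, 3)
the 2 pieces separated at 2/3 each add one integral
on [0, 2/3) integrate f = 3*sqrt(6)*t**(3/2)/4 against the kernel
over [2/3, 2), the kernel integral of sqrt(6)*sqrt(t) enters the sum

F(8/3) = 8*2**(2/3)*3**(1/3)*(-31 + 1350*3**(1/6))/4275
F(12) = -237568/358722675 + 16384*sqrt(3)/25
F(4) = -416/8019 + 64*sqrt(3)/9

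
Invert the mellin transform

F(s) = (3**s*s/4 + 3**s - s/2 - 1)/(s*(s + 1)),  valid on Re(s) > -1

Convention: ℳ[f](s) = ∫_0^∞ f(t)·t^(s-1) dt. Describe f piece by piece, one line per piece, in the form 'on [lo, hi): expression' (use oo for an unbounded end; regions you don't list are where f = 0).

on [0, 1): t/4
on [1, 3): 1 - t/4

strip the shared t-power: t**2/4 on [0, 1); t*(2 - t/2)/2 on [1, 3)
reversing the common scale on t: t**2 on [0, 1/2); t*(2 - t) on [1/2, 3/2)
remove the shared t-power first: t on [0, 1/2); 2 - t on [1/2, 3/2)
summing 2 kernel integrals split by 1 yields ℳ[f](s)
segment [0, 1) carries t/4; integrate it
over [1, 3), the kernel integral of (1 - t/4) enters the sum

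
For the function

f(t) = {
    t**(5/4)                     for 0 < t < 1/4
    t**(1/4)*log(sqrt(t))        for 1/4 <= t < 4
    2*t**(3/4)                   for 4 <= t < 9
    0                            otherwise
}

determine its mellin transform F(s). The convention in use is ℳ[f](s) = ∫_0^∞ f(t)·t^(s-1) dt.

2**(-2*s - 1/2)*(8*16**s*(4*s + 1)*(4*s + 3)*(4*s + 5)*log(2) - 2**(4*s + 4)*(4*s + 3)*(4*s + 5) + 2**(4*s + 5)*(-4*s - 5)*(4*s + 1)**2 + 6**(2*s + 3/2)*(4*s + 1)**2*(16*s + 20) + (4*s + 1)**2*(4*s + 3) + 4*(4*s + 1)*(4*s + 3)*(4*s + 5)*log(2) + 8*(4*s + 3)*(4*s + 5))/((4*s + 1)**2*(4*s + 3)*(4*s + 5))
  Re(s) > -5/4

remove the power substitution first: t**(5/2) on [0, 1/2); sqrt(t)*log(t) on [1/2, 2); 2*t**(3/2) on [2, 3)
back out the shared t-power: t**2 on [0, 1/2); log(t) on [1/2, 2); 2*t on [2, 3)
summing 3 kernel integrals split by 1/4, 4 yields ℳ[f](s)
between 0 and 1/4 the integrand is t**(5/4)·t^(s-1)
segment 1/4 to 4 holds t**(1/4)*log(sqrt(t)); add its integral
for t in [4, 9): the term is ∫ 2*t**(3/4)·t^(s-1)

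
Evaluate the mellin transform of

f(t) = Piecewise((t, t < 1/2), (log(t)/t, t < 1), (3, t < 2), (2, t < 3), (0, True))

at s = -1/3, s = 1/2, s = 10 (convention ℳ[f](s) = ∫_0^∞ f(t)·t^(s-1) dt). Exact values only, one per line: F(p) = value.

F(-1/3) = 2**(1/3)*(-32*6**(2/3) - 48*2**(1/3) - 48*log(2) + 60 + 135*2**(2/3))/32
F(1/2) = sqrt(2)*(-30*sqrt(2) - 12*log(2) + 12*sqrt(6) + 37)/6
F(10) = log(2)/4608 + 108682157681/9123840

decompose at 1/2, 1, 2; ℳ[f](s) sums the 4 pieces' integrals
for t in [0, 1/2): the term is ∫ t·t^(s-1)
∫ log(t)/t·t^(s-1) over [1/2, 1)
between 1 and 2 the integrand is 3·t^(s-1)
the [2, 3) slice contributes ∫ 2·t^(s-1) dt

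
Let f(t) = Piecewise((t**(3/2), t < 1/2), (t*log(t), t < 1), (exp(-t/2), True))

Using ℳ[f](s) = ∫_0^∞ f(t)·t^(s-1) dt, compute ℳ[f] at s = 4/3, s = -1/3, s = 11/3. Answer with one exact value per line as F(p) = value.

F(4/3) = 2**(2/3)*(-612*2**(1/3) + 153 + 147*sqrt(2) + 357*log(2) + 6664*2**(2/3)*uppergamma(4/3, 1/2))/6664
F(-1/3) = 2**(1/3)*(-63*2**(2/3) + 12*sqrt(2) + 28*2**(1/3)*uppergamma(-1/3, 1/2) + 42*log(2) + 63)/56
F(11/3) = 2**(1/3)*(-4464*2**(2/3) + 279 + 588*sqrt(2) + 1302*log(2) + 1555456*2**(1/3)*uppergamma(11/3, 1/2))/194432

slice at 1/2, 1, transform all 3 pieces, and sum them
for t in [0, 1/2): the term is ∫ t**(3/2)·t^(s-1)
segment [1/2, 1) carries t*log(t); integrate it
on [1, ∞) integrate f = exp(-t/2) against the kernel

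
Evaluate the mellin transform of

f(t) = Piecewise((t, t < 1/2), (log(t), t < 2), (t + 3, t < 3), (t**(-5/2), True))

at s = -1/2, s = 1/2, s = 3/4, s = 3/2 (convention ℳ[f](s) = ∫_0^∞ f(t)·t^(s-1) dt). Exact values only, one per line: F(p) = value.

F(-1/2) = sqrt(2)*(-486*log(2) + sqrt(2) + 648)/162
F(1/2) = sqrt(2)*(-330 + sqrt(2) + 108*log(2) + 144*sqrt(6))/36
F(3/4) = 2**(1/4)*(-436*sqrt(2) + 2*2**(3/4)*3**(1/4) + 65 + log(2**(42 + 84*sqrt(2))) + 180*6**(3/4))/63
F(3/2) = sqrt(2)*(-1139 + 30*sqrt(2) + 270*log(2) + 864*sqrt(6))/180

cuts at 1/2, 2, 3: linearity sums the 4 kernel integrals
the [0, 1/2) slice contributes ∫ t·t^(s-1) dt
[1/2, 2) adds the kernel integral of log(t)
∫ (t + 3)·t^(s-1) over [2, 3)
piece [3, ∞): integrate t**(-5/2) against the kernel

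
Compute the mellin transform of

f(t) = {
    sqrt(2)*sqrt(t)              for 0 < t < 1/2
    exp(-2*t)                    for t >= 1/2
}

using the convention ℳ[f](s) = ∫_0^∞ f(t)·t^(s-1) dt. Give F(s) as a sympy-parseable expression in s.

((2*s + 1)*uppergamma(s, 1) + 2)/(2**s*(2*s + 1))
  Re(s) > -1/2

undo the common scale on t: sqrt(t) on [0, 1); exp(-t) on [1, ∞)
the 2 pieces separated at 1/2 each add one integral
∫ over [0, 1/2) of sqrt(2)*sqrt(t)·t^(s-1) joins the sum
[1/2, ∞) adds the kernel integral of exp(-2*t)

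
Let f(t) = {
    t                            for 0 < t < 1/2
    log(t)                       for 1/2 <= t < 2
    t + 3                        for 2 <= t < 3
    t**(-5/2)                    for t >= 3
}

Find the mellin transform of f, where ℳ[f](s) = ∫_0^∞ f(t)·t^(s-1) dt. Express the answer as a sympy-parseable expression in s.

(-270*2**(2*s)*s**2*(2*s - 5) + 54*2**(2*s)*s*(s + 1)*(2*s - 5)*log(2) - 162*2**(2*s)*s*(2*s - 5) - 54*2**(2*s)*(s + 1)*(2*s - 5) - 4*sqrt(3)*6**s*s**2*(s + 1) + 324*6**s*s**2*(2*s - 5) + 162*6**s*s*(2*s - 5) + 27*s**2*(2*s - 5) + 54*s*(s + 1)*(2*s - 5)*log(2) + (2*s - 5)*(54*s + 54))/(54*2**s*s**2*(s + 1)*(2*s - 5))
  -1 < Re(s) < 5/2

cuts at 1/2, 2, 3: linearity sums the 4 kernel integrals
∫ t·t^(s-1) over [0, 1/2)
piece [1/2, 2): integrate log(t) against the kernel
segment [2, 3) carries (t + 3); integrate it
∫ t**(-5/2)·t^(s-1) over [3, ∞)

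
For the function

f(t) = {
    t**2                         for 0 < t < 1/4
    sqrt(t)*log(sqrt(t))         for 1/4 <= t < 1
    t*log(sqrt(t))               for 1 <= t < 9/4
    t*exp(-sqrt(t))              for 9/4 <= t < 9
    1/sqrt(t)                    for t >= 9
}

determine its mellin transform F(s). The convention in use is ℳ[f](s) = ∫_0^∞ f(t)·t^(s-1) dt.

peel off the power substitution: t**4 on [0, 1/2); t*log(t) on [1/2, 1); t**2*log(t) on [1, 3/2); …
strip the shared t-power: t**3 on [0, 1/2); log(t) on [1/2, 1); t*log(t) on [1, 3/2); …
strip the shared t-power: t**2 on [0, 1/2); log(t)/t on [1/2, 1); log(t) on [1, 3/2); …
split f at 1/4, 1, 9/4, 9: ℳ[f](s) collects 5 kernel integrals
over [0, 1/4), the kernel integral of t**2 enters the sum
on [1/4, 1) integrate f = sqrt(t)*log(sqrt(t)) against the kernel
on [1, 9/4) integrate f = t*log(sqrt(t)) against the kernel
over [9/4, 9), the kernel integral of t*exp(-sqrt(t)) enters the sum
on [9, ∞): add ∫ 1/sqrt(t)·t^(s-1) dt

(96*2**(2*s)*(s + 1)**2*(s + 2)*(2*s - 1)*(4*s - 4*(s + 1)**2 + 3)*uppergamma(2*s + 2, 3/2) - 96*2**(2*s)*(s + 1)**2*(s + 2)*(2*s - 1)*(4*s - 4*(s + 1)**2 + 3)*uppergamma(2*s + 2, 3) + 96*2**(2*s)*(s + 1)**2*(s + 2)*(2*s - 1) + 24*2**(2*s)*(s + 2)*(2*s - 1)*(4*s - 4*(s + 1)**2 + 3) + 3**(2*s)*(s + 1)*(s + 2)*(2*s - 1)*(-108*log(2) + 108*log(3))*(4*s - 4*(s + 1)**2 + 3) - 54*3**(2*s)*(s + 2)*(2*s - 1)*(4*s - 4*(s + 1)**2 + 3) - 32*6**(2*s)*(s + 1)**2*(s + 2)*(4*s - 4*(s + 1)**2 + 3) - 96*(s + 1)**3*(s + 2)*(2*s - 1)*log(2) - 48*(s + 1)**2*(s + 2)*(2*s - 1) + 48*(s + 1)**2*(s + 2)*(2*s - 1)*log(2) + 3*(s + 1)**2*(2*s - 1)*(4*s - 4*(s + 1)**2 + 3))/(48*2**(2*s)*(s + 1)**2*(s + 2)*(2*s - 1)*(4*s - 4*(s + 1)**2 + 3))
  -2 < Re(s) < 1/2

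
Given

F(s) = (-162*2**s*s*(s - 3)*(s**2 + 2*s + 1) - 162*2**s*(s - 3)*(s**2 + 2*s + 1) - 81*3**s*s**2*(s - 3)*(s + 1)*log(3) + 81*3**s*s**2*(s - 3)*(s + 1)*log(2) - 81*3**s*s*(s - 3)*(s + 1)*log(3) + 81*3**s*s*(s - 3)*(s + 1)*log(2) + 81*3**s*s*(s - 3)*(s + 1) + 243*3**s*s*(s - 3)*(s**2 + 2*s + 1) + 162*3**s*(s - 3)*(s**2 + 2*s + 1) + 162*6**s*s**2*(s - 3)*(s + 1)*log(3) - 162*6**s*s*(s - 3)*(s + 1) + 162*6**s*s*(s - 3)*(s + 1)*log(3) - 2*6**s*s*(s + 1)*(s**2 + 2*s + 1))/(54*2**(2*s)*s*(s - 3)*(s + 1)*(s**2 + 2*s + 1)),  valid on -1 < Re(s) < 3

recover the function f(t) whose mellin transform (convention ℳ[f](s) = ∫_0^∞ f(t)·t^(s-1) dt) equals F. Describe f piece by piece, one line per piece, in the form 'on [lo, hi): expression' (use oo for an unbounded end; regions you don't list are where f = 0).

remove the common scale on t first: t on [0, 1); t + 3 on [1, 3/2); t*log(t) on [3/2, 3); …
the 4 pieces separated at 1/2, 3/4, 3/2 each add one integral
piece [0, 1/2): integrate 2*t against the kernel
the [1/2, 3/4) slice contributes ∫ (2*t + 3)·t^(s-1) dt
∫ over [3/4, 3/2) of 2*t*log(2*t)·t^(s-1) joins the sum
segment [3/2, ∞) carries 1/(8*t**3); integrate it

on [0, 1/2): 2*t
on [1/2, 3/4): 2*t + 3
on [3/4, 3/2): 2*t*log(2*t)
on [3/2, oo): 1/(8*t**3)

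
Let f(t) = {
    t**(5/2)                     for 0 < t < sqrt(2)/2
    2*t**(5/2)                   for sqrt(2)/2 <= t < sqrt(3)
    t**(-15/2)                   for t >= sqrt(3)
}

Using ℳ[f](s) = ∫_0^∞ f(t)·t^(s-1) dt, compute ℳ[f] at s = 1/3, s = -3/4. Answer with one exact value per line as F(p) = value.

F(1/3) = 2**(7/12)*(-3483 + 41830*6**(5/12))/39474
F(-3/4) = -2*2**(1/8)/7 + 64180*3**(7/8)/56133

peel off the shared t-power: t**2 on [0, sqrt(2)/2); 2*t**2 on [sqrt(2)/2, sqrt(3)); t**(-8) on [sqrt(3), ∞)
remove the power substitution first: t on [0, 1/2); 2*t on [1/2, 3); t**(-4) on [3, ∞)
breakpoints sqrt(2)/2, sqrt(3): one integral from each of the 3 segments
segment [0, sqrt(2)/2) carries t**(5/2); integrate it
for t in [sqrt(2)/2, sqrt(3)): the term is ∫ 2*t**(5/2)·t^(s-1)
piece [sqrt(3), ∞): integrate t**(-15/2) against the kernel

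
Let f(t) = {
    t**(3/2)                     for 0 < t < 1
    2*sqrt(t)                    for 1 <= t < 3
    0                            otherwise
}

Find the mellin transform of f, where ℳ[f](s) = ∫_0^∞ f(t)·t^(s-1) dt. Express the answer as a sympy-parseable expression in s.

integrate the 2 segments split at 1, then add the results
∫ t**(3/2)·t^(s-1) over [0, 1)
over [1, 3), the kernel integral of 2*sqrt(t) enters the sum

(4*sqrt(3)*3**s*(2*s + 3) - 4*s - 10)/((2*s + 1)*(2*s + 3))
  Re(s) > -3/2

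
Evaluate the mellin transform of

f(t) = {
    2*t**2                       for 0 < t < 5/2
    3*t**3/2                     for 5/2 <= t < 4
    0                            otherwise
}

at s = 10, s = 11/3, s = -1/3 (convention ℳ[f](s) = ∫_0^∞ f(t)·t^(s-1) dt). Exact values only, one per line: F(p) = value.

the 2 pieces separated at 5/2 each add one integral
∫ over [0, 5/2) of 2*t**2·t^(s-1) joins the sum
for t in [5/2, 4): the term is ∫ 3*t**3/2·t^(s-1)

F(10) = 4943163653117/638976
F(11/3) = 3*2**(1/3)*(53477376 - 296875*5**(2/3))/87040
F(-1/3) = 2**(1/3)*(18 - 33*5**(2/3)/128)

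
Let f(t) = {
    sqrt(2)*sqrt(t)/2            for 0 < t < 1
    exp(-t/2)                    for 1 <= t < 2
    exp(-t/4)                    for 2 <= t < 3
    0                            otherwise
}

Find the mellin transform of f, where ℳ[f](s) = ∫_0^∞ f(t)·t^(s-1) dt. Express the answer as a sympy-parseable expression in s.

back out the common scale on t: sqrt(t) on [0, 1/2); exp(-t) on [1/2, 1); exp(-t/2) on [1, 3/2)
breakpoints 1, 2: one integral from each of the 3 segments
[0, 1) adds the kernel integral of sqrt(2)*sqrt(t)/2
piece [1, 2): integrate exp(-t/2) against the kernel
piece [2, 3): integrate exp(-t/4) against the kernel

(2**s*(2*s + 1)*uppergamma(s, 1/2) - 2**s*(2*s + 1)*uppergamma(s, 1) + 4**s*(2*s + 1)*uppergamma(s, 1/2) - 4**s*(2*s + 1)*uppergamma(s, 3/4) + sqrt(2))/(2*s + 1)
  Re(s) > -1/2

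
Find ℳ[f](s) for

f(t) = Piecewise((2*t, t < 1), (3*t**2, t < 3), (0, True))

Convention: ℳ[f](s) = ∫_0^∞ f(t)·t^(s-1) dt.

(3**(s + 3)*(s + 1) - s + 1)/((s + 1)*(s + 2))
  Re(s) > -1

decompose at 1; ℳ[f](s) sums the 2 pieces' integrals
the [0, 1) slice contributes ∫ 2*t·t^(s-1) dt
piece [1, 3): integrate 3*t**2 against the kernel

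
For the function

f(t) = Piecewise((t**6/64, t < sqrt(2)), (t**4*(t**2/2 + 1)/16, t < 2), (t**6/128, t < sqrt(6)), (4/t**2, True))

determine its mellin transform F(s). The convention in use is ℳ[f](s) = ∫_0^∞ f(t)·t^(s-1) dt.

undo the common scale on t: t**6 on [0, sqrt(2)/2); t**4*(2*t**2 + 1) on [sqrt(2)/2, 1); t**6/2 on [1, sqrt(6)/2); …
invert the power substitution to get t**3 on [0, 1/2); t**2*(2*t + 1) on [1/2, 1); t**3/2 on [1, 3/2); …
reversing the shared t-power: t on [0, 1/2); 2*t + 1 on [1/2, 1); t/2 on [1, 3/2); …
treat the 4 regions marked off by sqrt(2), 2, sqrt(6) separately and sum
over [0, sqrt(2)), the kernel integral of t**6/64 enters the sum
the [sqrt(2), 2) slice contributes ∫ t**4*(t**2/2 + 1)/16·t^(s-1) dt
over [2, sqrt(6)), the kernel integral of t**6/128 enters the sum
the [sqrt(6), ∞) slice contributes ∫ 4/t**2·t^(s-1) dt

2**(s/2)*(120*2**(s/2)*(s - 2)*(s + 4) + 96*2**(s/2)*(s - 2) + 81*3**(s/2)*(s - 2)*(s + 4) - 32*3**(s/2)*(s + 4)*(s + 6) - 24*s - 18*(s - 2)*(s + 4) + 48)/(48*(s - 2)*(s + 4)*(s + 6))
  -6 < Re(s) < 2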